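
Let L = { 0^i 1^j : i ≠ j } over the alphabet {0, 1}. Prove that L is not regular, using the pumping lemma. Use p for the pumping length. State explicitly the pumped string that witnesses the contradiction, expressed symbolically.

0^{p+p!} 1^{p+p!}

Toward a contradiction, assume L is regular with pumping length p.
Choose w = 0^p 1^{p+p!}. Since p ≠ p+p!, w ∈ L; and |w| ≥ p.
The pumping lemma gives a decomposition w = xyz where |xy| ≤ p and |y| ≥ 1.
Since the first p symbols of w are all 0's and |xy| ≤ p, y lies entirely in the leading 0-block: y = 0^k for some k with 1 ≤ k ≤ p.
Since 1 ≤ k ≤ p, k divides p!; set t = 1 + p!/k. Then xy^t z has p + (p!/k)·k = p + p! copies of 0. Now the 0-count equals the 1-count, so i ≠ j fails. So xy^t z = 0^{p+p!} 1^{p+p!} ∉ L.
This contradicts the pumping lemma, so L is not regular.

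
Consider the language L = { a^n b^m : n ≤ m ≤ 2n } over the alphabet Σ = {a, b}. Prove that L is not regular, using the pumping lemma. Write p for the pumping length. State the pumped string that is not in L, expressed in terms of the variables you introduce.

Assume L is regular; let p be its pumping constant.
Take w = a^p b^p ∈ L (since p ≤ p ≤ 2p), with |w| = 2p ≥ p.
By the pumping lemma, w = xyz with |xy| ≤ p and |y| ≥ 1.
Since the first p symbols of w are all a's and |xy| ≤ p, y lies entirely in the leading a-block: y = a^k for some k with 1 ≤ k ≤ p.
Pump with i = 2: xy^2z = a^{p+k} b^p. Now n = p+k > p = m, so the condition n ≤ m fails. Thus xy^2z ∉ L.
This contradicts the pumping lemma, so L is not regular.

a^{p+k} b^p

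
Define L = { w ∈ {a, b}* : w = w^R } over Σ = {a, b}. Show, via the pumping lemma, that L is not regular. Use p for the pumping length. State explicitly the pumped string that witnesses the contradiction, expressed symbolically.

a^{p+k} b a^p

Toward a contradiction, assume L is regular with pumping length p.
Take w = a^p b a^p, a palindrome of length 2p+1 ≥ p.
The pumping lemma gives a decomposition w = xyz where |xy| ≤ p and y is nonempty.
Since the first p symbols of w are all a's and |xy| ≤ p, y lies entirely in the leading a-block: y = a^k for some k with 1 ≤ k ≤ p.
Pump with i = 2: xy^2z = a^{p+k} b a^p. Its reverse is a^p b a^{p+k}, which differs from xy^2z since k ≥ 1. So xy^2z is not a palindrome and xy^2z ∉ L.
This contradicts the pumping lemma, so L is not regular.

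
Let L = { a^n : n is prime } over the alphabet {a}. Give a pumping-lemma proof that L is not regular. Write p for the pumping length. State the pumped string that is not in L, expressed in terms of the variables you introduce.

Assume L is regular. Let p be the pumping length given by the pumping lemma.
Let q be a prime with q ≥ p+2 (infinitely many primes exist), and take w = a^q ∈ L with |w| = q ≥ p.
The pumping lemma gives a decomposition w = xyz where |xy| ≤ p and |y| > 0.
Then y = a^k for some k with 1 ≤ k ≤ p.
Since 1 ≤ k ≤ p, |xz| = q-k. Pump with i = q+1: |xy^{q+1}z| = (q-k)+(q+1)k = q+qk = q(1+k), which is composite (both factors ≥ 2). So xy^{q+1}z = a^{q(1+k)} ∉ L.
This is a contradiction; hence L is not regular.

a^{q(1+k)}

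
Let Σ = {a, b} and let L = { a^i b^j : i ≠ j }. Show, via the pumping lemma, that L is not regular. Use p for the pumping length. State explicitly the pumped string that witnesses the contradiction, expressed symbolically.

a^{p+p!} b^{p+p!}

Toward a contradiction, assume L is regular with pumping length p.
Choose w = a^p b^{p+p!}. Since p ≠ p+p!, w ∈ L; and |w| ≥ p.
The pumping lemma gives a decomposition w = xyz where |xy| ≤ p and |y| ≥ 1.
The first p characters of w are a's, so xy (and hence y) consists only of a's. Write y = a^k, 1 ≤ k ≤ p.
Since 1 ≤ k ≤ p, k divides p!; set t = 1 + p!/k. Then xy^t z has p + (p!/k)·k = p + p! copies of a. Now the a-count equals the b-count, so i ≠ j fails. So xy^t z = a^{p+p!} b^{p+p!} ∉ L.
This is a contradiction; hence L is not regular.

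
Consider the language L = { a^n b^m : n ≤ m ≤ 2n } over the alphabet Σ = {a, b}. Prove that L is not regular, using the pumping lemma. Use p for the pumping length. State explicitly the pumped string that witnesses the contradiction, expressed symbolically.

Assume L is regular; let p be its pumping constant.
Take w = a^p b^p ∈ L (since p ≤ p ≤ 2p), with |w| = 2p ≥ p.
Write w = xyz as guaranteed by the lemma, with |xy| ≤ p and y is nonempty.
The first p characters of w are a's, so xy (and hence y) consists only of a's. Write y = a^k, 1 ≤ k ≤ p.
Pump with i = 2: xy^2z = a^{p+k} b^p. Now n = p+k > p = m, so the condition n ≤ m fails. Thus xy^2z ∉ L.
This is a contradiction; hence L is not regular.

a^{p+k} b^p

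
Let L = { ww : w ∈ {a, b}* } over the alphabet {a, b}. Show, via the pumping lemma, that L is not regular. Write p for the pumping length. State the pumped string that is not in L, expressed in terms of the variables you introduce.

a^{p+k} b^p a^p b^p

Suppose for contradiction that L is regular, and let p be the pumping length.
Take w = a^p b^p a^p b^p = uu where u = a^pb^p; then w ∈ L and |w| = 4p ≥ p.
Write w = xyz as guaranteed by the lemma, with |xy| ≤ p and |y| ≥ 1.
Because |xy| ≤ p and w begins with p copies of a, we have y = a^k with 1 ≤ k ≤ p.
Pump with i = 2: xy^2z = a^{p+k} b^p a^p b^p, of length 4p+k. Suppose this equals vv. The string starts with a and ends with b, so v does too; thus the boundary between the two copies of v is a b→a transition. There is exactly one such transition, at position 2p+k, so |v| = 2p+k and |vv| = 4p+2k ≠ 4p+k since k ≥ 1. So xy^2z ∉ L.
This is a contradiction; hence L is not regular.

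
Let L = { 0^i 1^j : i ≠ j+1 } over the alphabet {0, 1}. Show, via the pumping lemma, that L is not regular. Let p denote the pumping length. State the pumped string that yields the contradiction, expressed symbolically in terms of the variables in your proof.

Assume L is regular; let p be its pumping constant.
Choose w = 0^p 1^{p+p!-1}. Since p ≠ (p+p!-1)+1 = p+p!, w ∈ L; and |w| ≥ p.
The pumping lemma gives a decomposition w = xyz where |xy| ≤ p and |y| > 0.
Since the first p symbols of w are all 0's and |xy| ≤ p, y lies entirely in the leading 0-block: y = 0^k for some k with 1 ≤ k ≤ p.
Since 1 ≤ k ≤ p, k divides p!; set t = 1 + p!/k. Then xy^t z has p + (p!/k)·k = p + p! copies of 0. Now the 0-count is p+p! and (1-count)+1 = (p+p!-1)+1 = p+p!, so i ≠ j+1 fails. So xy^t z = 0^{p+p!} 1^{p+p!-1} ∉ L.
Contradiction. Therefore L is not regular.

0^{p+p!} 1^{p+p!-1}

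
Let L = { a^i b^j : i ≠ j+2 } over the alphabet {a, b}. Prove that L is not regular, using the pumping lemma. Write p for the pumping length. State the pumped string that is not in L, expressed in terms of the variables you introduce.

a^{p+p!} b^{p+p!-2}

Suppose for contradiction that L is regular, and let p be the pumping length.
Choose w = a^p b^{p+p!-2}. Since p ≠ (p+p!-2)+2 = p+p!, w ∈ L; and |w| ≥ p.
Write w = xyz as guaranteed by the lemma, with |xy| ≤ p and |y| ≥ 1.
Since the first p symbols of w are all a's and |xy| ≤ p, y lies entirely in the leading a-block: y = a^k for some k with 1 ≤ k ≤ p.
Since 1 ≤ k ≤ p, k divides p!; set t = 1 + p!/k. Then xy^t z has p + (p!/k)·k = p + p! copies of a. Now the a-count is p+p! and (b-count)+2 = (p+p!-2)+2 = p+p!, so i ≠ j+2 fails. So xy^t z = a^{p+p!} b^{p+p!-2} ∉ L.
This is a contradiction; hence L is not regular.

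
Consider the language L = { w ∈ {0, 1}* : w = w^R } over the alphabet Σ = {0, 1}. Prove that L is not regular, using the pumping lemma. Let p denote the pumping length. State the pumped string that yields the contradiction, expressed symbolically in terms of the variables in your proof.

0^{p+k} 1 0^p

Toward a contradiction, assume L is regular with pumping length p.
Take w = 0^p 1 0^p, a palindrome of length 2p+1 ≥ p.
Write w = xyz as guaranteed by the lemma, with |xy| ≤ p and y is nonempty.
The first p characters of w are 0's, so xy (and hence y) consists only of 0's. Write y = 0^k, 1 ≤ k ≤ p.
Pump with i = 2: xy^2z = 0^{p+k} 1 0^p. Its reverse is 0^p 1 0^{p+k}, which differs from xy^2z since k ≥ 1. So xy^2z is not a palindrome and xy^2z ∉ L.
Contradiction. Therefore L is not regular.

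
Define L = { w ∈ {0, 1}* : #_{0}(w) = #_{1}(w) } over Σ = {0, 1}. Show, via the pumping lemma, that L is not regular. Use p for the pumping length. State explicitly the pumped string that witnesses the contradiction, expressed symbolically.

Assume L is regular; let p be its pumping constant.
Choose w = 0^p 1^p ∈ L with |w| = 2p ≥ p.
By the pumping lemma, w = xyz with |xy| ≤ p and |y| ≥ 1.
Because |xy| ≤ p and w begins with p copies of 0, we have y = 0^k with 1 ≤ k ≤ p.
Pump with i = 2: xy^2z = 0^{p+k} 1^p has p+k occurrences of 0 but only p of 1. Since k ≥ 1 the counts differ, so xy^2z ∉ L.
This is a contradiction; hence L is not regular.

0^{p+k} 1^p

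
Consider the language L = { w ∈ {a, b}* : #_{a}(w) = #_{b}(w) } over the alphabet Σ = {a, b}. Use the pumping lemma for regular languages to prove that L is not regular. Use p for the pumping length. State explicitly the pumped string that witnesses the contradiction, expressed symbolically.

Assume L is regular; let p be its pumping constant.
Choose w = a^p b^p ∈ L with |w| = 2p ≥ p.
Write w = xyz as guaranteed by the lemma, with |xy| ≤ p and |y| ≥ 1.
Because |xy| ≤ p and w begins with p copies of a, we have y = a^k with 1 ≤ k ≤ p.
Pump with i = 2: xy^2z = a^{p+k} b^p has p+k occurrences of a but only p of b. Since k ≥ 1 the counts differ, so xy^2z ∉ L.
This contradicts the pumping lemma, so L is not regular.

a^{p+k} b^p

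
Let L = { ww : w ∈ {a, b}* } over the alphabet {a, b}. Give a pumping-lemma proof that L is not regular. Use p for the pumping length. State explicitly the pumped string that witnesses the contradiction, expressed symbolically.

Assume L is regular; let p be its pumping constant.
Take w = a^p b^p a^p b^p = uu where u = a^pb^p; then w ∈ L and |w| = 4p ≥ p.
By the pumping lemma, w = xyz with |xy| ≤ p and |y| ≥ 1.
Because |xy| ≤ p and w begins with p copies of a, we have y = a^k with 1 ≤ k ≤ p.
Pump with i = 2: xy^2z = a^{p+k} b^p a^p b^p, of length 4p+k. Suppose this equals vv. The string starts with a and ends with b, so v does too; thus the boundary between the two copies of v is a b→a transition. There is exactly one such transition, at position 2p+k, so |v| = 2p+k and |vv| = 4p+2k ≠ 4p+k since k ≥ 1. So xy^2z ∉ L.
This contradicts the pumping lemma, so L is not regular.

a^{p+k} b^p a^p b^p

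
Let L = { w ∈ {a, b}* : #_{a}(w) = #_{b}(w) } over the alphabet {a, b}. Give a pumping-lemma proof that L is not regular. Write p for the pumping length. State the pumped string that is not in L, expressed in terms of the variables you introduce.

a^{p+k} b^p

Suppose for contradiction that L is regular, and let p be the pumping length.
Choose w = a^p b^p ∈ L with |w| = 2p ≥ p.
The pumping lemma gives a decomposition w = xyz where |xy| ≤ p and y is nonempty.
The first p characters of w are a's, so xy (and hence y) consists only of a's. Write y = a^k, 1 ≤ k ≤ p.
Pump with i = 2: xy^2z = a^{p+k} b^p has p+k occurrences of a but only p of b. Since k ≥ 1 the counts differ, so xy^2z ∉ L.
Contradiction. Therefore L is not regular.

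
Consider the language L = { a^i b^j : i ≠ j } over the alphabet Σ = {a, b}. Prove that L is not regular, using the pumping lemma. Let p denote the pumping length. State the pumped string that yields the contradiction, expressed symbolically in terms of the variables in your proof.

Assume L is regular; let p be its pumping constant.
Choose w = a^p b^{p+p!}. Since p ≠ p+p!, w ∈ L; and |w| ≥ p.
By the pumping lemma, w = xyz with |xy| ≤ p and y is nonempty.
The first p characters of w are a's, so xy (and hence y) consists only of a's. Write y = a^k, 1 ≤ k ≤ p.
Since 1 ≤ k ≤ p, k divides p!; set t = 1 + p!/k. Then xy^t z has p + (p!/k)·k = p + p! copies of a. Now the a-count equals the b-count, so i ≠ j fails. So xy^t z = a^{p+p!} b^{p+p!} ∉ L.
This contradicts the pumping lemma, so L is not regular.

a^{p+p!} b^{p+p!}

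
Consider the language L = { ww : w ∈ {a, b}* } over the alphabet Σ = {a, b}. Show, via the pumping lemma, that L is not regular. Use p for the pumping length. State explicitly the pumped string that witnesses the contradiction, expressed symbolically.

Suppose for contradiction that L is regular, and let p be the pumping length.
Take w = a^p b^p a^p b^p = uu where u = a^pb^p; then w ∈ L and |w| = 4p ≥ p.
The pumping lemma gives a decomposition w = xyz where |xy| ≤ p and y is nonempty.
Because |xy| ≤ p and w begins with p copies of a, we have y = a^k with 1 ≤ k ≤ p.
Pump with i = 2: xy^2z = a^{p+k} b^p a^p b^p, of length 4p+k. Suppose this equals vv. The string starts with a and ends with b, so v does too; thus the boundary between the two copies of v is a b→a transition. There is exactly one such transition, at position 2p+k, so |v| = 2p+k and |vv| = 4p+2k ≠ 4p+k since k ≥ 1. So xy^2z ∉ L.
This is a contradiction; hence L is not regular.

a^{p+k} b^p a^p b^p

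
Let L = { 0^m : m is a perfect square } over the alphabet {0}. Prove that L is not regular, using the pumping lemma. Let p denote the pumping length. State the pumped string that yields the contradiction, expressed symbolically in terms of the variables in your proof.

0^{p²+k}

Toward a contradiction, assume L is regular with pumping length p.
Take w = 0^{p²} ∈ L with |w| = p² ≥ p.
Write w = xyz as guaranteed by the lemma, with |xy| ≤ p and |y| ≥ 1.
Then y = 0^k for some k with 1 ≤ k ≤ p.
Pump with i = 2: xy^2z = 0^{p²+k}. Since 1 ≤ k ≤ p, p² < p²+k ≤ p²+p < (p+1)², so p²+k lies strictly between consecutive squares and is not a perfect square. So xy^2z ∉ L.
Contradiction. Therefore L is not regular.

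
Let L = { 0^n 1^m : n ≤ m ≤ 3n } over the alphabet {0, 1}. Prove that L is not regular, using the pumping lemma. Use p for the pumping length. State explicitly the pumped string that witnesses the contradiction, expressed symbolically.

Suppose for contradiction that L is regular, and let p be the pumping length.
Take w = 0^p 1^p ∈ L (since p ≤ p ≤ 3p), with |w| = 2p ≥ p.
By the pumping lemma, w = xyz with |xy| ≤ p and |y| > 0.
The first p characters of w are 0's, so xy (and hence y) consists only of 0's. Write y = 0^k, 1 ≤ k ≤ p.
Pump with i = 2: xy^2z = 0^{p+k} 1^p. Now n = p+k > p = m, so the condition n ≤ m fails. Thus xy^2z ∉ L.
This contradicts the pumping lemma, so L is not regular.

0^{p+k} 1^p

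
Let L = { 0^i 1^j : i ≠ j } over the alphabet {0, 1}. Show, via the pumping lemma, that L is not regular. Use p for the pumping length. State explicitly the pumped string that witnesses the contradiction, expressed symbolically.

Suppose for contradiction that L is regular, and let p be the pumping length.
Choose w = 0^p 1^{p+p!}. Since p ≠ p+p!, w ∈ L; and |w| ≥ p.
Write w = xyz as guaranteed by the lemma, with |xy| ≤ p and |y| > 0.
Because |xy| ≤ p and w begins with p copies of 0, we have y = 0^k with 1 ≤ k ≤ p.
Since 1 ≤ k ≤ p, k divides p!; set t = 1 + p!/k. Then xy^t z has p + (p!/k)·k = p + p! copies of 0. Now the 0-count equals the 1-count, so i ≠ j fails. So xy^t z = 0^{p+p!} 1^{p+p!} ∉ L.
This is a contradiction; hence L is not regular.

0^{p+p!} 1^{p+p!}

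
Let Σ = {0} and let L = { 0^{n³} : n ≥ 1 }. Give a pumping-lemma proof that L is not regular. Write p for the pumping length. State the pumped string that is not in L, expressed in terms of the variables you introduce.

Assume L is regular. Let p be the pumping length given by the pumping lemma.
Take w = 0^{p³} ∈ L with |w| = p³ ≥ p.
By the pumping lemma, w = xyz with |xy| ≤ p and |y| ≥ 1.
Then y = 0^k for some k with 1 ≤ k ≤ p.
Pump with i = 2: xy^2z = 0^{p³+k}. Since 1 ≤ k ≤ p, p³ < p³+k ≤ p³+p < p³+3p²+3p+1 = (p+1)³, so p³+k is not a perfect cube. So xy^2z ∉ L.
This is a contradiction; hence L is not regular.

0^{p³+k}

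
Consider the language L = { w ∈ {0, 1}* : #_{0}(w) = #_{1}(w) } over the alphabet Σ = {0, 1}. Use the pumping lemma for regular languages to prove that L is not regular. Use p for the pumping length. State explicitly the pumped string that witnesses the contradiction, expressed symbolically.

0^{p+k} 1^p

Assume L is regular; let p be its pumping constant.
Choose w = 0^p 1^p ∈ L with |w| = 2p ≥ p.
The pumping lemma gives a decomposition w = xyz where |xy| ≤ p and y is nonempty.
Because |xy| ≤ p and w begins with p copies of 0, we have y = 0^k with 1 ≤ k ≤ p.
Pump with i = 2: xy^2z = 0^{p+k} 1^p has p+k occurrences of 0 but only p of 1. Since k ≥ 1 the counts differ, so xy^2z ∉ L.
This is a contradiction; hence L is not regular.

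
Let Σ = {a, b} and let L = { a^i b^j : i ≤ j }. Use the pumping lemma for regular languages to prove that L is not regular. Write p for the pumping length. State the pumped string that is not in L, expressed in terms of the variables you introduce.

Assume L is regular. Let p be the pumping length given by the pumping lemma.
Choose w = a^p b^p ∈ L, with |w| = 2p ≥ p.
Write w = xyz as guaranteed by the lemma, with |xy| ≤ p and |y| > 0.
The first p characters of w are a's, so xy (and hence y) consists only of a's. Write y = a^k, 1 ≤ k ≤ p.
Consider xy^2z = a^{p+k} b^p. Since k ≥ 1, the a-count p+k exceeds the b-count p, so i ≤ j fails; thus xy^2z ∉ L.
This is a contradiction; hence L is not regular.

a^{p+k} b^p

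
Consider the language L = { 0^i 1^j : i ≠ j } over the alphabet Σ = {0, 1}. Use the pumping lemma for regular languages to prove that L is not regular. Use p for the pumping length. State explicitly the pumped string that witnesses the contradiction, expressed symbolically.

0^{p+p!} 1^{p+p!}

Assume L is regular; let p be its pumping constant.
Choose w = 0^p 1^{p+p!}. Since p ≠ p+p!, w ∈ L; and |w| ≥ p.
By the pumping lemma, w = xyz with |xy| ≤ p and |y| ≥ 1.
Because |xy| ≤ p and w begins with p copies of 0, we have y = 0^k with 1 ≤ k ≤ p.
Since 1 ≤ k ≤ p, k divides p!; set t = 1 + p!/k. Then xy^t z has p + (p!/k)·k = p + p! copies of 0. Now the 0-count equals the 1-count, so i ≠ j fails. So xy^t z = 0^{p+p!} 1^{p+p!} ∉ L.
Contradiction. Therefore L is not regular.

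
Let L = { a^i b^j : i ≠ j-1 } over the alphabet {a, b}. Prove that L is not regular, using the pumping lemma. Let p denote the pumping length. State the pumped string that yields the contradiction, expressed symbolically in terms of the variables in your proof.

a^{p+p!} b^{p+p!+1}

Assume L is regular; let p be its pumping constant.
Choose w = a^p b^{p+p!+1}. Since p ≠ (p+p!+1)-1 = p+p!, w ∈ L; and |w| ≥ p.
By the pumping lemma, w = xyz with |xy| ≤ p and |y| ≥ 1.
The first p characters of w are a's, so xy (and hence y) consists only of a's. Write y = a^k, 1 ≤ k ≤ p.
Since 1 ≤ k ≤ p, k divides p!; set t = 1 + p!/k. Then xy^t z has p + (p!/k)·k = p + p! copies of a. Now the a-count is p+p! and (b-count)-1 = (p+p!+1)-1 = p+p!, so i ≠ j-1 fails. So xy^t z = a^{p+p!} b^{p+p!+1} ∉ L.
This contradicts the pumping lemma, so L is not regular.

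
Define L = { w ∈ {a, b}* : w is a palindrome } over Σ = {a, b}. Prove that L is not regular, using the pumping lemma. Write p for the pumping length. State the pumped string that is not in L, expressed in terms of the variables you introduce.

Suppose for contradiction that L is regular, and let p be the pumping length.
Take w = a^p b a^p, a palindrome of length 2p+1 ≥ p.
Write w = xyz as guaranteed by the lemma, with |xy| ≤ p and y is nonempty.
Since the first p symbols of w are all a's and |xy| ≤ p, y lies entirely in the leading a-block: y = a^k for some k with 1 ≤ k ≤ p.
Pump with i = 2: xy^2z = a^{p+k} b a^p. Its reverse is a^p b a^{p+k}, which differs from xy^2z since k ≥ 1. So xy^2z is not a palindrome and xy^2z ∉ L.
Contradiction. Therefore L is not regular.

a^{p+k} b a^p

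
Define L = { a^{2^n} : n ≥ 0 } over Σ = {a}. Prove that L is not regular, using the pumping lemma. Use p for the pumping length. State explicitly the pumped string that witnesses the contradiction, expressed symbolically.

Assume L is regular; let p be its pumping constant.
Take w = a^{2^p} ∈ L with |w| = 2^p ≥ p.
The pumping lemma gives a decomposition w = xyz where |xy| ≤ p and y is nonempty.
Then y = a^k for some k with 1 ≤ k ≤ p.
Pump with i = 2: xy^2z = a^{2^p+k}. Since 1 ≤ k ≤ p < 2^p, we have 2^p < 2^p+k < 2^{p+1}, so 2^p+k is not a power of 2. So xy^2z ∉ L.
Contradiction. Therefore L is not regular.

a^{2^p+k}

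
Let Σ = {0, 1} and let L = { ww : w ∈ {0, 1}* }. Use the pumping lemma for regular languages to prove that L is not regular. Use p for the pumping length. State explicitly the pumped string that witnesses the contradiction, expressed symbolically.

Assume L is regular; let p be its pumping constant.
Take w = 0^p 1^p 0^p 1^p = uu where u = 0^p1^p; then w ∈ L and |w| = 4p ≥ p.
Write w = xyz as guaranteed by the lemma, with |xy| ≤ p and |y| > 0.
Because |xy| ≤ p and w begins with p copies of 0, we have y = 0^k with 1 ≤ k ≤ p.
Pump with i = 2: xy^2z = 0^{p+k} 1^p 0^p 1^p, of length 4p+k. Suppose this equals vv. The string starts with 0 and ends with 1, so v does too; thus the boundary between the two copies of v is a 1→0 transition. There is exactly one such transition, at position 2p+k, so |v| = 2p+k and |vv| = 4p+2k ≠ 4p+k since k ≥ 1. So xy^2z ∉ L.
This is a contradiction; hence L is not regular.

0^{p+k} 1^p 0^p 1^p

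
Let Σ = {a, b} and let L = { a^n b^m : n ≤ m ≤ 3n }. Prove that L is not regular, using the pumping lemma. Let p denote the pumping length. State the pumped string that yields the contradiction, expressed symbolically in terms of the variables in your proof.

a^{p+k} b^p

Toward a contradiction, assume L is regular with pumping length p.
Take w = a^p b^p ∈ L (since p ≤ p ≤ 3p), with |w| = 2p ≥ p.
Write w = xyz as guaranteed by the lemma, with |xy| ≤ p and y is nonempty.
Since the first p symbols of w are all a's and |xy| ≤ p, y lies entirely in the leading a-block: y = a^k for some k with 1 ≤ k ≤ p.
Pump with i = 2: xy^2z = a^{p+k} b^p. Now n = p+k > p = m, so the condition n ≤ m fails. Thus xy^2z ∉ L.
This is a contradiction; hence L is not regular.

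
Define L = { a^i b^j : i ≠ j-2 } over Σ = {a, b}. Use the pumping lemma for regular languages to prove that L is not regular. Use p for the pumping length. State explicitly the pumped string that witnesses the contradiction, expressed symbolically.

a^{p+p!} b^{p+p!+2}

Suppose for contradiction that L is regular, and let p be the pumping length.
Choose w = a^p b^{p+p!+2}. Since p ≠ (p+p!+2)-2 = p+p!, w ∈ L; and |w| ≥ p.
Write w = xyz as guaranteed by the lemma, with |xy| ≤ p and |y| > 0.
Because |xy| ≤ p and w begins with p copies of a, we have y = a^k with 1 ≤ k ≤ p.
Since 1 ≤ k ≤ p, k divides p!; set t = 1 + p!/k. Then xy^t z has p + (p!/k)·k = p + p! copies of a. Now the a-count is p+p! and (b-count)-2 = (p+p!+2)-2 = p+p!, so i ≠ j-2 fails. So xy^t z = a^{p+p!} b^{p+p!+2} ∉ L.
This is a contradiction; hence L is not regular.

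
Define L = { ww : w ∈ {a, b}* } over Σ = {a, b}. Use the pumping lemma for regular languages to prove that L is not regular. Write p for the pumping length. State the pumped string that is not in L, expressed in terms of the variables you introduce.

a^{p+k} b^p a^p b^p

Assume L is regular. Let p be the pumping length given by the pumping lemma.
Take w = a^p b^p a^p b^p = uu where u = a^pb^p; then w ∈ L and |w| = 4p ≥ p.
The pumping lemma gives a decomposition w = xyz where |xy| ≤ p and |y| > 0.
The first p characters of w are a's, so xy (and hence y) consists only of a's. Write y = a^k, 1 ≤ k ≤ p.
Pump with i = 2: xy^2z = a^{p+k} b^p a^p b^p, of length 4p+k. Suppose this equals vv. The string starts with a and ends with b, so v does too; thus the boundary between the two copies of v is a b→a transition. There is exactly one such transition, at position 2p+k, so |v| = 2p+k and |vv| = 4p+2k ≠ 4p+k since k ≥ 1. So xy^2z ∉ L.
This is a contradiction; hence L is not regular.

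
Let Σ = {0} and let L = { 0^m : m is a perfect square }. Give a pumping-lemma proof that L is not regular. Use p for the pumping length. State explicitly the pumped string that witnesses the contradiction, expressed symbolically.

Toward a contradiction, assume L is regular with pumping length p.
Take w = 0^{p²} ∈ L with |w| = p² ≥ p.
The pumping lemma gives a decomposition w = xyz where |xy| ≤ p and |y| ≥ 1.
Then y = 0^k for some k with 1 ≤ k ≤ p.
Pump with i = 2: xy^2z = 0^{p²+k}. Since 1 ≤ k ≤ p, p² < p²+k ≤ p²+p < (p+1)², so p²+k lies strictly between consecutive squares and is not a perfect square. So xy^2z ∉ L.
This contradicts the pumping lemma, so L is not regular.

0^{p²+k}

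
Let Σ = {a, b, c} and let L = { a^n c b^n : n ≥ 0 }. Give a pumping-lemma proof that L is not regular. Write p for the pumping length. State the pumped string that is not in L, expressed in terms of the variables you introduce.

Toward a contradiction, assume L is regular with pumping length p.
Take w = a^p c b^p ∈ L with |w| = 2p+1 ≥ p.
Write w = xyz as guaranteed by the lemma, with |xy| ≤ p and |y| ≥ 1.
Since the first p symbols of w are all a's and |xy| ≤ p, y lies entirely in the leading a-block: y = a^k for some k with 1 ≤ k ≤ p.
Pump with i = 2: xy^2z = a^{p+k} c b^p, which would require p+k = p. But k ≥ 1, so xy^2z ∉ L.
This is a contradiction; hence L is not regular.

a^{p+k} c b^p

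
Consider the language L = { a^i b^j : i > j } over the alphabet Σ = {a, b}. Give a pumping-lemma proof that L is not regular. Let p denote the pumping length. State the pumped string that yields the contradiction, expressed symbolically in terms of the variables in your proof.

Suppose for contradiction that L is regular, and let p be the pumping length.
Choose w = a^{p+1} b^p ∈ L, with |w| = 2p+1 ≥ p.
Write w = xyz as guaranteed by the lemma, with |xy| ≤ p and |y| ≥ 1.
Since the first p symbols of w are all a's and |xy| ≤ p, y lies entirely in the leading a-block: y = a^k for some k with 1 ≤ k ≤ p.
Consider xy^0z = xz = a^{p+1-k} b^p. Since k ≥ 1, the a-count p+1-k is at most p, so i > j fails; thus xz ∉ L.
This contradicts the pumping lemma, so L is not regular.

a^{p+1-k} b^p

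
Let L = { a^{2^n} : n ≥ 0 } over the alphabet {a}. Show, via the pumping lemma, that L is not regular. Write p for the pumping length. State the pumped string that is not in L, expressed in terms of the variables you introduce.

Toward a contradiction, assume L is regular with pumping length p.
Take w = a^{2^p} ∈ L with |w| = 2^p ≥ p.
The pumping lemma gives a decomposition w = xyz where |xy| ≤ p and |y| ≥ 1.
Then y = a^k for some k with 1 ≤ k ≤ p.
Pump with i = 2: xy^2z = a^{2^p+k}. Since 1 ≤ k ≤ p < 2^p, we have 2^p < 2^p+k < 2^{p+1}, so 2^p+k is not a power of 2. So xy^2z ∉ L.
Contradiction. Therefore L is not regular.

a^{2^p+k}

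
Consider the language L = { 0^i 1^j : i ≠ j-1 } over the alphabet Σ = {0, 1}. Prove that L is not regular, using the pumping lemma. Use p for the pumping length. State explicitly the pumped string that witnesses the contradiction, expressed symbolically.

0^{p+p!} 1^{p+p!+1}

Assume L is regular. Let p be the pumping length given by the pumping lemma.
Choose w = 0^p 1^{p+p!+1}. Since p ≠ (p+p!+1)-1 = p+p!, w ∈ L; and |w| ≥ p.
The pumping lemma gives a decomposition w = xyz where |xy| ≤ p and |y| ≥ 1.
Since the first p symbols of w are all 0's and |xy| ≤ p, y lies entirely in the leading 0-block: y = 0^k for some k with 1 ≤ k ≤ p.
Since 1 ≤ k ≤ p, k divides p!; set t = 1 + p!/k. Then xy^t z has p + (p!/k)·k = p + p! copies of 0. Now the 0-count is p+p! and (1-count)-1 = (p+p!+1)-1 = p+p!, so i ≠ j-1 fails. So xy^t z = 0^{p+p!} 1^{p+p!+1} ∉ L.
This is a contradiction; hence L is not regular.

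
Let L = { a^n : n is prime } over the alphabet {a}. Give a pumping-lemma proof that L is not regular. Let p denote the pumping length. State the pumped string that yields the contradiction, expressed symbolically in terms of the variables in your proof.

Toward a contradiction, assume L is regular with pumping length p.
Let q be a prime with q ≥ p+2 (infinitely many primes exist), and take w = a^q ∈ L with |w| = q ≥ p.
Write w = xyz as guaranteed by the lemma, with |xy| ≤ p and |y| ≥ 1.
Then y = a^k for some k with 1 ≤ k ≤ p.
Since 1 ≤ k ≤ p, |xz| = q-k. Pump with i = q+1: |xy^{q+1}z| = (q-k)+(q+1)k = q+qk = q(1+k), which is composite (both factors ≥ 2). So xy^{q+1}z = a^{q(1+k)} ∉ L.
This is a contradiction; hence L is not regular.

a^{q(1+k)}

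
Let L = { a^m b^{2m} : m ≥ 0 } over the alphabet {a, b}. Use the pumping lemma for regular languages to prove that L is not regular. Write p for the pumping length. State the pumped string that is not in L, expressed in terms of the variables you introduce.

a^{p+k} b^{2p}

Assume L is regular. Let p be the pumping length given by the pumping lemma.
Take w = a^p b^{2p}. Then w ∈ L and |w| = 3p ≥ p.
Write w = xyz as guaranteed by the lemma, with |xy| ≤ p and |y| ≥ 1.
The first p characters of w are a's, so xy (and hence y) consists only of a's. Write y = a^k, 1 ≤ k ≤ p.
Pump with i = 2: xy^2z = a^{p+k} b^{2p}. For this to lie in L we would need 2p = 2(p+k), which forces k = 0. But k ≥ 1, so xy^2z ∉ L.
Contradiction. Therefore L is not regular.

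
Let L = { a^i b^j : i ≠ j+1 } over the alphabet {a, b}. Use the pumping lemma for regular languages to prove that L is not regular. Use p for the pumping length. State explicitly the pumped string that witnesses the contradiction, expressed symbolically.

Assume L is regular. Let p be the pumping length given by the pumping lemma.
Choose w = a^p b^{p+p!-1}. Since p ≠ (p+p!-1)+1 = p+p!, w ∈ L; and |w| ≥ p.
Write w = xyz as guaranteed by the lemma, with |xy| ≤ p and |y| > 0.
Because |xy| ≤ p and w begins with p copies of a, we have y = a^k with 1 ≤ k ≤ p.
Since 1 ≤ k ≤ p, k divides p!; set t = 1 + p!/k. Then xy^t z has p + (p!/k)·k = p + p! copies of a. Now the a-count is p+p! and (b-count)+1 = (p+p!-1)+1 = p+p!, so i ≠ j+1 fails. So xy^t z = a^{p+p!} b^{p+p!-1} ∉ L.
This contradicts the pumping lemma, so L is not regular.

a^{p+p!} b^{p+p!-1}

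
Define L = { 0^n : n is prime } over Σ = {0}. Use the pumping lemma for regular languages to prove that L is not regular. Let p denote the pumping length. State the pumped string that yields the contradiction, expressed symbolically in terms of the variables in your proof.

0^{q(1+k)}

Assume L is regular; let p be its pumping constant.
Let q be a prime with q ≥ p+2 (infinitely many primes exist), and take w = 0^q ∈ L with |w| = q ≥ p.
By the pumping lemma, w = xyz with |xy| ≤ p and y is nonempty.
Then y = 0^k for some k with 1 ≤ k ≤ p.
Since 1 ≤ k ≤ p, |xz| = q-k. Pump with i = q+1: |xy^{q+1}z| = (q-k)+(q+1)k = q+qk = q(1+k), which is composite (both factors ≥ 2). So xy^{q+1}z = 0^{q(1+k)} ∉ L.
This is a contradiction; hence L is not regular.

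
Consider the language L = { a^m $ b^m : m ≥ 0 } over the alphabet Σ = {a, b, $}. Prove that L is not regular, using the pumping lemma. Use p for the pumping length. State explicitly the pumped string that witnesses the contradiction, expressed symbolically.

a^{p+k} $ b^p

Assume L is regular; let p be its pumping constant.
Take w = a^p $ b^p ∈ L with |w| = 2p+1 ≥ p.
By the pumping lemma, w = xyz with |xy| ≤ p and |y| > 0.
The first p characters of w are a's, so xy (and hence y) consists only of a's. Write y = a^k, 1 ≤ k ≤ p.
Pump with i = 2: xy^2z = a^{p+k} $ b^p, which would require p+k = p. But k ≥ 1, so xy^2z ∉ L.
Contradiction. Therefore L is not regular.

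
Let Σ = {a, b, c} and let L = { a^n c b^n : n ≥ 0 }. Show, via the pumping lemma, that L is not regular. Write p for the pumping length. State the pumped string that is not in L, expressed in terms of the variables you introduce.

a^{p+k} c b^p

Assume L is regular; let p be its pumping constant.
Take w = a^p c b^p ∈ L with |w| = 2p+1 ≥ p.
Write w = xyz as guaranteed by the lemma, with |xy| ≤ p and |y| ≥ 1.
Since the first p symbols of w are all a's and |xy| ≤ p, y lies entirely in the leading a-block: y = a^k for some k with 1 ≤ k ≤ p.
Pump with i = 2: xy^2z = a^{p+k} c b^p, which would require p+k = p. But k ≥ 1, so xy^2z ∉ L.
This contradicts the pumping lemma, so L is not regular.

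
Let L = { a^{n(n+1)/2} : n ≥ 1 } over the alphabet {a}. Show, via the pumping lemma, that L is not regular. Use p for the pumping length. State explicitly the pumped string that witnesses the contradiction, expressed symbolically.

Toward a contradiction, assume L is regular with pumping length p.
Take w = a^{p(p+1)/2} ∈ L with |w| = p(p+1)/2 ≥ p.
By the pumping lemma, w = xyz with |xy| ≤ p and y is nonempty.
Then y = a^k for some k with 1 ≤ k ≤ p.
Pump with i = 2: xy^2z = a^{p(p+1)/2+k}. Since 1 ≤ k ≤ p, p(p+1)/2 < p(p+1)/2+k ≤ p(p+1)/2+p < (p+1)(p+2)/2, so p(p+1)/2+k is strictly between consecutive triangular numbers. So xy^2z ∉ L.
This contradicts the pumping lemma, so L is not regular.

a^{p(p+1)/2+k}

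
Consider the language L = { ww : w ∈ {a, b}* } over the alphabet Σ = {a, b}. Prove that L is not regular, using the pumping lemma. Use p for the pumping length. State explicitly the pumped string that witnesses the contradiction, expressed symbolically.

a^{p+k} b^p a^p b^p

Assume L is regular. Let p be the pumping length given by the pumping lemma.
Take w = a^p b^p a^p b^p = uu where u = a^pb^p; then w ∈ L and |w| = 4p ≥ p.
Write w = xyz as guaranteed by the lemma, with |xy| ≤ p and |y| ≥ 1.
Because |xy| ≤ p and w begins with p copies of a, we have y = a^k with 1 ≤ k ≤ p.
Pump with i = 2: xy^2z = a^{p+k} b^p a^p b^p, of length 4p+k. Suppose this equals vv. The string starts with a and ends with b, so v does too; thus the boundary between the two copies of v is a b→a transition. There is exactly one such transition, at position 2p+k, so |v| = 2p+k and |vv| = 4p+2k ≠ 4p+k since k ≥ 1. So xy^2z ∉ L.
This contradicts the pumping lemma, so L is not regular.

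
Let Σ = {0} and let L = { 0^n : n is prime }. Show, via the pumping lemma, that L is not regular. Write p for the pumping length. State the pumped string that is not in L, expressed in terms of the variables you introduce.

Assume L is regular. Let p be the pumping length given by the pumping lemma.
Let q be a prime with q ≥ p+2 (infinitely many primes exist), and take w = 0^q ∈ L with |w| = q ≥ p.
The pumping lemma gives a decomposition w = xyz where |xy| ≤ p and y is nonempty.
Then y = 0^k for some k with 1 ≤ k ≤ p.
Since 1 ≤ k ≤ p, |xz| = q-k. Pump with i = q+1: |xy^{q+1}z| = (q-k)+(q+1)k = q+qk = q(1+k), which is composite (both factors ≥ 2). So xy^{q+1}z = 0^{q(1+k)} ∉ L.
Contradiction. Therefore L is not regular.

0^{q(1+k)}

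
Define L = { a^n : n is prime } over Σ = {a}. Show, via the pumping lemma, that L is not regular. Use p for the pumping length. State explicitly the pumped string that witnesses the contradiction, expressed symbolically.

Suppose for contradiction that L is regular, and let p be the pumping length.
Let q be a prime with q ≥ p+2 (infinitely many primes exist), and take w = a^q ∈ L with |w| = q ≥ p.
Write w = xyz as guaranteed by the lemma, with |xy| ≤ p and |y| > 0.
Then y = a^k for some k with 1 ≤ k ≤ p.
Since 1 ≤ k ≤ p, |xz| = q-k. Pump with i = q+1: |xy^{q+1}z| = (q-k)+(q+1)k = q+qk = q(1+k), which is composite (both factors ≥ 2). So xy^{q+1}z = a^{q(1+k)} ∉ L.
This is a contradiction; hence L is not regular.

a^{q(1+k)}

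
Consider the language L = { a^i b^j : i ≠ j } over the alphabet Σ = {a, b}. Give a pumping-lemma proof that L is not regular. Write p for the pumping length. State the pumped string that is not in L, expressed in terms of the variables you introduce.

Toward a contradiction, assume L is regular with pumping length p.
Choose w = a^p b^{p+p!}. Since p ≠ p+p!, w ∈ L; and |w| ≥ p.
By the pumping lemma, w = xyz with |xy| ≤ p and |y| ≥ 1.
The first p characters of w are a's, so xy (and hence y) consists only of a's. Write y = a^k, 1 ≤ k ≤ p.
Since 1 ≤ k ≤ p, k divides p!; set t = 1 + p!/k. Then xy^t z has p + (p!/k)·k = p + p! copies of a. Now the a-count equals the b-count, so i ≠ j fails. So xy^t z = a^{p+p!} b^{p+p!} ∉ L.
This contradicts the pumping lemma, so L is not regular.

a^{p+p!} b^{p+p!}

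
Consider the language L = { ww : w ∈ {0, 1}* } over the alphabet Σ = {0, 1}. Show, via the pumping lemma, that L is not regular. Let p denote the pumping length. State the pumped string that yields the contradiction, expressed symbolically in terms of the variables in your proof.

0^{p+k} 1^p 0^p 1^p

Assume L is regular. Let p be the pumping length given by the pumping lemma.
Take w = 0^p 1^p 0^p 1^p = uu where u = 0^p1^p; then w ∈ L and |w| = 4p ≥ p.
The pumping lemma gives a decomposition w = xyz where |xy| ≤ p and y is nonempty.
Since the first p symbols of w are all 0's and |xy| ≤ p, y lies entirely in the leading 0-block: y = 0^k for some k with 1 ≤ k ≤ p.
Pump with i = 2: xy^2z = 0^{p+k} 1^p 0^p 1^p, of length 4p+k. Suppose this equals vv. The string starts with 0 and ends with 1, so v does too; thus the boundary between the two copies of v is a 1→0 transition. There is exactly one such transition, at position 2p+k, so |v| = 2p+k and |vv| = 4p+2k ≠ 4p+k since k ≥ 1. So xy^2z ∉ L.
This contradicts the pumping lemma, so L is not regular.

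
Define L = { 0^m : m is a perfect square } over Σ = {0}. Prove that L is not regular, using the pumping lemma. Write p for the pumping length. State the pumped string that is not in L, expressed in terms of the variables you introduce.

0^{p²+k}

Toward a contradiction, assume L is regular with pumping length p.
Take w = 0^{p²} ∈ L with |w| = p² ≥ p.
By the pumping lemma, w = xyz with |xy| ≤ p and |y| ≥ 1.
Then y = 0^k for some k with 1 ≤ k ≤ p.
Pump with i = 2: xy^2z = 0^{p²+k}. Since 1 ≤ k ≤ p, p² < p²+k ≤ p²+p < (p+1)², so p²+k lies strictly between consecutive squares and is not a perfect square. So xy^2z ∉ L.
Contradiction. Therefore L is not regular.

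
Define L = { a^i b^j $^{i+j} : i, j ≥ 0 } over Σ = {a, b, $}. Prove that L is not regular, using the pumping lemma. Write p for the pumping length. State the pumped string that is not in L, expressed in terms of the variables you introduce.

Assume L is regular; let p be its pumping constant.
Take w = a^p b^p $^{2p} ∈ L (with i=j=p, i+j=2p), |w| = 4p ≥ p.
By the pumping lemma, w = xyz with |xy| ≤ p and |y| > 0.
Because |xy| ≤ p and w begins with p copies of a, we have y = a^k with 1 ≤ k ≤ p.
Consider xy^2z = a^{p+k} b^p $^{2p}. Now the a- and b-counts sum to 2p+k, but the $-count is 2p ≠ 2p+k. So xy^2z ∉ L.
This is a contradiction; hence L is not regular.

a^{p+k} b^p $^{2p}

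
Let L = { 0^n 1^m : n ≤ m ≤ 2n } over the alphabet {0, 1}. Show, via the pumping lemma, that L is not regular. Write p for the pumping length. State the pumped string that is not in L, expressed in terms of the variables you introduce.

Suppose for contradiction that L is regular, and let p be the pumping length.
Take w = 0^p 1^p ∈ L (since p ≤ p ≤ 2p), with |w| = 2p ≥ p.
The pumping lemma gives a decomposition w = xyz where |xy| ≤ p and |y| > 0.
Because |xy| ≤ p and w begins with p copies of 0, we have y = 0^k with 1 ≤ k ≤ p.
Pump with i = 2: xy^2z = 0^{p+k} 1^p. Now n = p+k > p = m, so the condition n ≤ m fails. Thus xy^2z ∉ L.
Contradiction. Therefore L is not regular.

0^{p+k} 1^p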